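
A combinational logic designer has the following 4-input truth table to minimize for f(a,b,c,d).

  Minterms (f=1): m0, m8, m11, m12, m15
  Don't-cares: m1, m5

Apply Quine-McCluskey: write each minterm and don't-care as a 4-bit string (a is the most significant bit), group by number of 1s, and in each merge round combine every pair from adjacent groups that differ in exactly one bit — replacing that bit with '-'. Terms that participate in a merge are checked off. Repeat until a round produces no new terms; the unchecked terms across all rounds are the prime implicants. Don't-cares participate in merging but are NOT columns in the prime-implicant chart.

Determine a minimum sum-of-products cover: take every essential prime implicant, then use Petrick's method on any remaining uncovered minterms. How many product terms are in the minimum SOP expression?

Round 0: 0000✓ 0001✓ 0101✓ 1000✓ 1011✓ 1100✓ 1111✓
Round 1: -000 0-01 000- 1-00 1-11
PIs = {-000, 0-01, 000-, 1-00, 1-11}
Coverage chart:
  m0: -000,000-
  m8: -000,1-00
  m11: 1-11 ←essential
  m12: 1-00 ←essential
  m15: 1-11 ←essential
Essential: 1-00, 1-11
Petrick residual → -000
Min cover (3 terms): b'c'd' + ac'd' + acd

3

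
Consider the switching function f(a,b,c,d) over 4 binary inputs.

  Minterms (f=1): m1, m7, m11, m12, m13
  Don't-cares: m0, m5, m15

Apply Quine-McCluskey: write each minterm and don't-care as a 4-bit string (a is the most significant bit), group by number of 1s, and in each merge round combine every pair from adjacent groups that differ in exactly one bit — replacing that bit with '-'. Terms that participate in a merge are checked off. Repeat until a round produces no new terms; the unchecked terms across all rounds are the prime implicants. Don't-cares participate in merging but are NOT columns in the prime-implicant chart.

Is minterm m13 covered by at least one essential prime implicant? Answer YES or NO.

YES

Round 0: 0000✓ 0001✓ 0101✓ 0111✓ 1011✓ 1100✓ 1101✓ 1111✓
Round 1: -101✓ -111✓ 0-01 000- 01-1✓ 1-11 11-1✓ 110-
Round 2: -1-1
PIs = {-1-1, 0-01, 000-, 1-11, 110-}
Coverage chart:
  m1: 0-01,000-
  m7: -1-1 ←essential
  m11: 1-11 ←essential
  m12: 110- ←essential
  m13: -1-1,110-
Essential: -1-1, 1-11, 110-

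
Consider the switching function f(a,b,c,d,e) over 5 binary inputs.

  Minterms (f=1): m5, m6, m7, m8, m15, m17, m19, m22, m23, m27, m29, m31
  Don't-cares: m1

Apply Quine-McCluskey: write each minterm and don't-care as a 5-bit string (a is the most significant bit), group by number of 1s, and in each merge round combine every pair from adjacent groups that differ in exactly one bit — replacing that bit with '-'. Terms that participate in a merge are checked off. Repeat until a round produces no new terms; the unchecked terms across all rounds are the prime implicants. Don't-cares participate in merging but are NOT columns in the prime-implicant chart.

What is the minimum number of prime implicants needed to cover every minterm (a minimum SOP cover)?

Round 0: 00001✓ 00101✓ 00110✓ 00111✓ 01000 01111✓ 10001✓ 10011✓ 10110✓ 10111✓ 11011✓ 11101✓ 11111✓
Round 1: -0001 -0110✓ -0111✓ -1111✓ 0-111✓ 00-01 001-1 0011-✓ 1-011✓ 1-111✓ 10-11✓ 100-1 1011-✓ 11-11✓ 111-1
Round 2: --111 -011- 1--11
PIs = {--111, -0001, -011-, 00-01, 001-1, 01000, 1--11, 100-1, 111-1}
Coverage chart:
  m5: 00-01,001-1
  m6: -011- ←essential
  m7: --111,-011-,001-1
  m8: 01000 ←essential
  m15: --111 ←essential
  m17: -0001,100-1
  m19: 1--11,100-1
  m22: -011- ←essential
  m23: --111,-011-,1--11
  m27: 1--11 ←essential
  m29: 111-1 ←essential
  m31: --111,1--11,111-1
Essential: --111, -011-, 01000, 1--11, 111-1
Petrick residual → -0001, 00-01
Min cover (7 terms): cde + b'c'd'e + b'cd + a'b'd'e + a'bc'd'e' + ade + abce

7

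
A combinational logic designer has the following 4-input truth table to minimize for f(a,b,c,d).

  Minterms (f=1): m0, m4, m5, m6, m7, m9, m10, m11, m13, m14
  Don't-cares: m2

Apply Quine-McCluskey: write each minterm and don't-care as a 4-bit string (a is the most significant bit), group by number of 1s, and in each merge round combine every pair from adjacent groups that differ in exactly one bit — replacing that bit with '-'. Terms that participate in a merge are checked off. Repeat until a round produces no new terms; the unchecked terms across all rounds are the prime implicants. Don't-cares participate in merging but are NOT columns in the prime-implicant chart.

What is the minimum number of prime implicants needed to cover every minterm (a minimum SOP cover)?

5

Round 0: 0000✓ 0010✓ 0100✓ 0101✓ 0110✓ 0111✓ 1001✓ 1010✓ 1011✓ 1101✓ 1110✓
Round 1: -010✓ -101 -110✓ 0-00✓ 0-10✓ 00-0✓ 01-0✓ 01-1✓ 010-✓ 011-✓ 1-01 1-10✓ 10-1 101-
Round 2: --10 0--0 01--
PIs = {--10, -101, 0--0, 01--, 1-01, 10-1, 101-}
Coverage chart:
  m0: 0--0 ←essential
  m4: 0--0,01--
  m5: -101,01--
  m6: --10,0--0,01--
  m7: 01-- ←essential
  m9: 1-01,10-1
  m10: --10,101-
  m11: 10-1,101-
  m13: -101,1-01
  m14: --10 ←essential
Essential: --10, 0--0, 01--
Petrick residual → -101, 10-1
Min cover (5 terms): cd' + bc'd + a'd' + a'b + ab'd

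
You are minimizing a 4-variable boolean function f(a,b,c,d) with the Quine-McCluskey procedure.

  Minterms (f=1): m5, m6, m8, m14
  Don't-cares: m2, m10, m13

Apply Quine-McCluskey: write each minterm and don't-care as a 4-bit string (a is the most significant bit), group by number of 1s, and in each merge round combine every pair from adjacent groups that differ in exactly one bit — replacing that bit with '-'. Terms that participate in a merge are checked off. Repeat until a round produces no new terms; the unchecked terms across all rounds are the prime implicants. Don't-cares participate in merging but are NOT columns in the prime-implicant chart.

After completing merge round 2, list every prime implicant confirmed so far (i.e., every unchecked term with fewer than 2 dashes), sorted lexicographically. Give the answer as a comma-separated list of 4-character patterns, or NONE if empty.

Round 0: 0010✓ 0101✓ 0110✓ 1000✓ 1010✓ 1101✓ 1110✓
Round 1: -010✓ -101 -110✓ 0-10✓ 1-10✓ 10-0
Round 2: --10
PIs = {--10, -101, 10-0}

-101, 10-0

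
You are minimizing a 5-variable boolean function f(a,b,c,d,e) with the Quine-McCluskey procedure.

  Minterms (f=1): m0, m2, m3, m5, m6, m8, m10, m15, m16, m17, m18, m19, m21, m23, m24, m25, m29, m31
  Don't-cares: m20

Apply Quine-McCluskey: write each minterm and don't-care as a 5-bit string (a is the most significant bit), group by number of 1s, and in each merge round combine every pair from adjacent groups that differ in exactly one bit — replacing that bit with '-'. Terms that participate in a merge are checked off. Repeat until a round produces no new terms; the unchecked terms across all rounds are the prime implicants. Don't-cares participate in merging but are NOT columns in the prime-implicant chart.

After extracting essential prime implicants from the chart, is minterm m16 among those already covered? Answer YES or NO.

size-2^0 implicants → 00000(✓)  00010(✓)  00011(✓)  00101(✓)  00110(✓)  01000(✓)  01010(✓)  01111(✓)  10000(✓)  10001(✓)  10010(✓)  10011(✓)  10100(✓)  10101(✓)  10111(✓)  11000(✓)  11001(✓)  11101(✓)  11111(✓)
size-2^1 implicants → -0000(✓)  -0010(✓)  -0011(✓)  -0101  -1000(✓)  -1111  0-000(✓)  0-010(✓)  00-10  000-0(✓)  0001-(✓)  010-0(✓)  1-000(✓)  1-001(✓)  1-101(✓)  1-111(✓)  10-00(✓)  10-01(✓)  10-11(✓)  100-0(✓)  100-1(✓)  1000-(✓)  1001-(✓)  101-1(✓)  1010-(✓)  11-01(✓)  1100-(✓)  111-1(✓)
size-2^2 implicants → --000  -00-0  -001-  0-0-0  1--01  1-00-  1-1-1  10--1  10-0-  100--
Unchecked terms (primes): --000, -00-0, -001-, -0101, -1111, 0-0-0, 00-10, 1--01, 1-00-, 1-1-1, 10--1, 10-0-, 100--
Minterm coverage:
  m0 ⊆ --000,-00-0,0-0-0
  m2 ⊆ -00-0,-001-,0-0-0,00-10
  m3 ⊆ -001- [E]
  m5 ⊆ -0101 [E]
  m6 ⊆ 00-10 [E]
  m8 ⊆ --000,0-0-0
  m10 ⊆ 0-0-0 [E]
  m15 ⊆ -1111 [E]
  m16 ⊆ --000,-00-0,1-00-,10-0-,100--
  m17 ⊆ 1--01,1-00-,10--1,10-0-,100--
  m18 ⊆ -00-0,-001-,100--
  m19 ⊆ -001-,10--1,100--
  m21 ⊆ -0101,1--01,1-1-1,10--1,10-0-
  m23 ⊆ 1-1-1,10--1
  m24 ⊆ --000,1-00-
  m25 ⊆ 1--01,1-00-
  m29 ⊆ 1--01,1-1-1
  m31 ⊆ -1111,1-1-1
E = {-001-, -0101, -1111, 0-0-0, 00-10}

NO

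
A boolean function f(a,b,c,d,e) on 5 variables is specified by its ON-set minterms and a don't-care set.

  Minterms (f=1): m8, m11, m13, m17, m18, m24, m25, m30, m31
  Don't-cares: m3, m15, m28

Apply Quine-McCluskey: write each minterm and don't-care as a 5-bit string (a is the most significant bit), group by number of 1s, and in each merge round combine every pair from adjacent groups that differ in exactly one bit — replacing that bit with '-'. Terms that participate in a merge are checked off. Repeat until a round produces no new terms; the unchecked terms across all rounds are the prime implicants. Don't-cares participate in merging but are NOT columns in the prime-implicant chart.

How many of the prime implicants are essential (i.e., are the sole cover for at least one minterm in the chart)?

[col 0] 00011*, 01000*, 01011*, 01101*, 01111*, 10001*, 10010, 11000*, 11001*, 11100*, 11110*, 11111*
[col 1] -1000, -1111, 0-011, 01-11, 011-1, 1-001, 11-00, 1100-, 111-0, 1111-
Prime implicants: -1000, -1111, 0-011, 01-11, 011-1, 1-001, 10010, 11-00, 1100-, 111-0, 1111-
PI chart (minterm → PIs covering it):
  8 | -1000  (sole → essential)
  11 | 0-011,01-11
  13 | 011-1  (sole → essential)
  17 | 1-001  (sole → essential)
  18 | 10010  (sole → essential)
  24 | -1000,11-00,1100-
  25 | 1-001,1100-
  30 | 111-0,1111-
  31 | -1111,1111-
Essential prime implicants: -1000, 011-1, 1-001, 10010

4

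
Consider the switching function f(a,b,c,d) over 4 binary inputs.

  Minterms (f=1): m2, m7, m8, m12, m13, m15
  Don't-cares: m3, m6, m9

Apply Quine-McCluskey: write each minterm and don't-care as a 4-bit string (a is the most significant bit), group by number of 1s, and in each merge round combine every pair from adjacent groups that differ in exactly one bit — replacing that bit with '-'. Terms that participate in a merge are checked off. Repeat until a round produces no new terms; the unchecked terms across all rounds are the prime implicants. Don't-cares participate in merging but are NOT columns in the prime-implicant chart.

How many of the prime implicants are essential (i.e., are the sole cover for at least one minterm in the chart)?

size-2^0 implicants → 0010(✓)  0011(✓)  0110(✓)  0111(✓)  1000(✓)  1001(✓)  1100(✓)  1101(✓)  1111(✓)
size-2^1 implicants → -111  0-10(✓)  0-11(✓)  001-(✓)  011-(✓)  1-00(✓)  1-01(✓)  100-(✓)  11-1  110-(✓)
size-2^2 implicants → 0-1-  1-0-
Unchecked terms (primes): -111, 0-1-, 1-0-, 11-1
Minterm coverage:
  m2 ⊆ 0-1- [E]
  m7 ⊆ -111,0-1-
  m8 ⊆ 1-0- [E]
  m12 ⊆ 1-0- [E]
  m13 ⊆ 1-0-,11-1
  m15 ⊆ -111,11-1
E = {0-1-, 1-0-}

2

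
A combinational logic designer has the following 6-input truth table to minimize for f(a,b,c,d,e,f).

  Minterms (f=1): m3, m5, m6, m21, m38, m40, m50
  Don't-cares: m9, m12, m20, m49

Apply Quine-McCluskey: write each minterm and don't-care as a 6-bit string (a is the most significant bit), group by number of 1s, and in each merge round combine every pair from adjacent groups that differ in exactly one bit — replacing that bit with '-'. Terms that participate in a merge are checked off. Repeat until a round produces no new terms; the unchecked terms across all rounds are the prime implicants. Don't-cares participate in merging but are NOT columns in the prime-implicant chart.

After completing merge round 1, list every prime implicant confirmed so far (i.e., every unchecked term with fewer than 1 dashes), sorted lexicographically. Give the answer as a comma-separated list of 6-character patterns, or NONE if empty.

000011, 001001, 001100, 101000, 110001, 110010

size-2^0 implicants → 000011  000101(✓)  000110(✓)  001001  001100  010100(✓)  010101(✓)  100110(✓)  101000  110001  110010
size-2^1 implicants → -00110  0-0101  01010-
Unchecked terms (primes): -00110, 0-0101, 000011, 001001, 001100, 01010-, 101000, 110001, 110010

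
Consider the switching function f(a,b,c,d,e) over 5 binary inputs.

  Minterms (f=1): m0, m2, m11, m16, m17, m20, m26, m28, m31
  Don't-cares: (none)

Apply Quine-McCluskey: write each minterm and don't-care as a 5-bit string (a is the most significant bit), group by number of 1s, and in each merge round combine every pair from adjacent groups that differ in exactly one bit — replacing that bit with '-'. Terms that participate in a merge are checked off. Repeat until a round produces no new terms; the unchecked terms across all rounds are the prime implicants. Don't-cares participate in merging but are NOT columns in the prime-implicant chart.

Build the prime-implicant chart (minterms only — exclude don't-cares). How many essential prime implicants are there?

[col 0] 00000*, 00010*, 01011, 10000*, 10001*, 10100*, 11010, 11100*, 11111
[col 1] -0000, 000-0, 1-100, 10-00, 1000-
Prime implicants: -0000, 000-0, 01011, 1-100, 10-00, 1000-, 11010, 11111
PI chart (minterm → PIs covering it):
  0 | -0000,000-0
  2 | 000-0  (sole → essential)
  11 | 01011  (sole → essential)
  16 | -0000,10-00,1000-
  17 | 1000-  (sole → essential)
  20 | 1-100,10-00
  26 | 11010  (sole → essential)
  28 | 1-100  (sole → essential)
  31 | 11111  (sole → essential)
Essential prime implicants: 000-0, 01011, 1-100, 1000-, 11010, 11111

6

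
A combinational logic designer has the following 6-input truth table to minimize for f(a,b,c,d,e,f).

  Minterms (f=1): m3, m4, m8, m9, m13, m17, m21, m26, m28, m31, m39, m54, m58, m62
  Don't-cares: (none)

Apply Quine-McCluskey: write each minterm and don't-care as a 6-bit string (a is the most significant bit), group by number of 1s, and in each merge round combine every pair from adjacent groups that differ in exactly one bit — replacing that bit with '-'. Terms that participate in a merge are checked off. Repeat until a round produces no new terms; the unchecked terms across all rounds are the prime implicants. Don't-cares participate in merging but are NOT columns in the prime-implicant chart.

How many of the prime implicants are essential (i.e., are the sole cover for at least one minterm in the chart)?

[col 0] 000011, 000100, 001000*, 001001*, 001101*, 010001*, 010101*, 011010*, 011100, 011111, 100111, 110110*, 111010*, 111110*
[col 1] -11010, 001-01, 00100-, 010-01, 11-110, 111-10
Prime implicants: -11010, 000011, 000100, 001-01, 00100-, 010-01, 011100, 011111, 100111, 11-110, 111-10
PI chart (minterm → PIs covering it):
  3 | 000011  (sole → essential)
  4 | 000100  (sole → essential)
  8 | 00100-  (sole → essential)
  9 | 001-01,00100-
  13 | 001-01  (sole → essential)
  17 | 010-01  (sole → essential)
  21 | 010-01  (sole → essential)
  26 | -11010  (sole → essential)
  28 | 011100  (sole → essential)
  31 | 011111  (sole → essential)
  39 | 100111  (sole → essential)
  54 | 11-110  (sole → essential)
  58 | -11010,111-10
  62 | 11-110,111-10
Essential prime implicants: -11010, 000011, 000100, 001-01, 00100-, 010-01, 011100, 011111, 100111, 11-110

10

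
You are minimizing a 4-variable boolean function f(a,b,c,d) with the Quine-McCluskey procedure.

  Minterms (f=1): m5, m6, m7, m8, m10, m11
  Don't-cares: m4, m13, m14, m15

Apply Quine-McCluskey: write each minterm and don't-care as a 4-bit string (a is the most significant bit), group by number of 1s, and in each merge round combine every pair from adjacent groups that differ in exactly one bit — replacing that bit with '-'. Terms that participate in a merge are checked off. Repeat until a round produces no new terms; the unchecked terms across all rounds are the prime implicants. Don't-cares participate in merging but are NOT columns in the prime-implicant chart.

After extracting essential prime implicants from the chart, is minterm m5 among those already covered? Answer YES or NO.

NO

Round 0: 0100✓ 0101✓ 0110✓ 0111✓ 1000✓ 1010✓ 1011✓ 1101✓ 1110✓ 1111✓
Round 1: -101✓ -110✓ -111✓ 01-0✓ 01-1✓ 010-✓ 011-✓ 1-10✓ 1-11✓ 10-0 101-✓ 11-1✓ 111-✓
Round 2: -1-1 -11- 01-- 1-1-
PIs = {-1-1, -11-, 01--, 1-1-, 10-0}
Coverage chart:
  m5: -1-1,01--
  m6: -11-,01--
  m7: -1-1,-11-,01--
  m8: 10-0 ←essential
  m10: 1-1-,10-0
  m11: 1-1- ←essential
Essential: 1-1-, 10-0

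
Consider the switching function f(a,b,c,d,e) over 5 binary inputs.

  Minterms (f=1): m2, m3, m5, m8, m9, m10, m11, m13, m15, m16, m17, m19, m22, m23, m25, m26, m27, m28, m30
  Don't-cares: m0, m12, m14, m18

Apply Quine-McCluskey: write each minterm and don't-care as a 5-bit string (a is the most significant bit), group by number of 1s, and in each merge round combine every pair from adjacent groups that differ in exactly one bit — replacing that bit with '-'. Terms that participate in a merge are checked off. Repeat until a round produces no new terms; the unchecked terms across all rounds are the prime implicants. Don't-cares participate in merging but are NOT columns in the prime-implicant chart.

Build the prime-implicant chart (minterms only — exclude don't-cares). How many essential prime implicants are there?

5

[col 0] 00000*, 00010*, 00011*, 00101*, 01000*, 01001*, 01010*, 01011*, 01100*, 01101*, 01110*, 01111*, 10000*, 10001*, 10010*, 10011*, 10110*, 10111*, 11001*, 11010*, 11011*, 11100*, 11110*
[col 1] -0000*, -0010*, -0011*, -1001*, -1010*, -1011*, -1100*, -1110*, 0-000*, 0-010*, 0-011*, 0-101, 000-0*, 0001-*, 01-00*, 01-01*, 01-10*, 01-11*, 010-0*, 010-1*, 0100-*, 0101-*, 011-0*, 011-1*, 0110-*, 0111-*, 1-001*, 1-010*, 1-011*, 1-110*, 10-10*, 10-11*, 100-0*, 100-1*, 1000-*, 1001-*, 1011-*, 11-10*, 110-1*, 1101-*, 111-0*
[col 2] --010*, --011*, -00-0, -001-*, -1-10, -10-1, -101-*, -11-0, 0-0-0, 0-01-*, 01--0*, 01--1*, 01-0-*, 01-1-*, 010--*, 011--*, 1--10, 1-0-1, 1-01-*, 10-1-, 100--
[col 3] --01-, 01---
Prime implicants: --01-, -00-0, -1-10, -10-1, -11-0, 0-0-0, 0-101, 01---, 1--10, 1-0-1, 10-1-, 100--
PI chart (minterm → PIs covering it):
  2 | --01-,-00-0,0-0-0
  3 | --01-  (sole → essential)
  5 | 0-101  (sole → essential)
  8 | 0-0-0,01---
  9 | -10-1,01---
  10 | --01-,-1-10,0-0-0,01---
  11 | --01-,-10-1,01---
  13 | 0-101,01---
  15 | 01---  (sole → essential)
  16 | -00-0,100--
  17 | 1-0-1,100--
  19 | --01-,1-0-1,10-1-,100--
  22 | 1--10,10-1-
  23 | 10-1-  (sole → essential)
  25 | -10-1,1-0-1
  26 | --01-,-1-10,1--10
  27 | --01-,-10-1,1-0-1
  28 | -11-0  (sole → essential)
  30 | -1-10,-11-0,1--10
Essential prime implicants: --01-, -11-0, 0-101, 01---, 10-1-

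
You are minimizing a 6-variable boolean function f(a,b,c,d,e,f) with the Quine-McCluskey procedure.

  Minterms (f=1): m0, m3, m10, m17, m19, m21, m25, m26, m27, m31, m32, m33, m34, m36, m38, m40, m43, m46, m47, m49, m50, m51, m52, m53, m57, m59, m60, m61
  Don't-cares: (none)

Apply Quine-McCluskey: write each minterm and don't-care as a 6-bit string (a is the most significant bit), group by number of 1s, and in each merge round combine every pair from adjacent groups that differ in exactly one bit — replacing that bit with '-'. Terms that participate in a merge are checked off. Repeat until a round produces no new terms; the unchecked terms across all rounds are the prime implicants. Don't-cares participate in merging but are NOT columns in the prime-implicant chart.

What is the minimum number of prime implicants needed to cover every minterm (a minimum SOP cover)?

size-2^0 implicants → 000000(✓)  000011(✓)  001010(✓)  010001(✓)  010011(✓)  010101(✓)  011001(✓)  011010(✓)  011011(✓)  011111(✓)  100000(✓)  100001(✓)  100010(✓)  100100(✓)  100110(✓)  101000(✓)  101011(✓)  101110(✓)  101111(✓)  110001(✓)  110010(✓)  110011(✓)  110100(✓)  110101(✓)  111001(✓)  111011(✓)  111100(✓)  111101(✓)
size-2^1 implicants → -00000  -10001(✓)  -10011(✓)  -10101(✓)  -11001(✓)  -11011(✓)  0-0011  0-1010  01-001(✓)  01-011(✓)  010-01(✓)  0100-1(✓)  011-11  0110-1(✓)  01101-  1-0001  1-0010  1-0100  1-1011  10-000  10-110  100-00(✓)  100-10(✓)  1000-0(✓)  10000-  1001-0(✓)  101-11  10111-  11-001(✓)  11-011(✓)  11-100(✓)  11-101(✓)  110-01(✓)  1100-1(✓)  11001-  11010-(✓)  111-01(✓)  1110-1(✓)  11110-(✓)
size-2^2 implicants → -1-001(✓)  -1-011(✓)  -10-01  -100-1(✓)  -110-1(✓)  01-0-1(✓)  100--0  11--01  11-0-1(✓)  11-10-
size-2^3 implicants → -1-0-1
Unchecked terms (primes): -00000, -1-0-1, -10-01, 0-0011, 0-1010, 011-11, 01101-, 1-0001, 1-0010, 1-0100, 1-1011, 10-000, 10-110, 100--0, 10000-, 101-11, 10111-, 11--01, 11-10-, 11001-
Minterm coverage:
  m0 ⊆ -00000 [E]
  m3 ⊆ 0-0011 [E]
  m10 ⊆ 0-1010 [E]
  m17 ⊆ -1-0-1,-10-01
  m19 ⊆ -1-0-1,0-0011
  m21 ⊆ -10-01 [E]
  m25 ⊆ -1-0-1 [E]
  m26 ⊆ 0-1010,01101-
  m27 ⊆ -1-0-1,011-11,01101-
  m31 ⊆ 011-11 [E]
  m32 ⊆ -00000,10-000,100--0,10000-
  m33 ⊆ 1-0001,10000-
  m34 ⊆ 1-0010,100--0
  m36 ⊆ 1-0100,100--0
  m38 ⊆ 10-110,100--0
  m40 ⊆ 10-000 [E]
  m43 ⊆ 1-1011,101-11
  m46 ⊆ 10-110,10111-
  m47 ⊆ 101-11,10111-
  m49 ⊆ -1-0-1,-10-01,1-0001,11--01
  m50 ⊆ 1-0010,11001-
  m51 ⊆ -1-0-1,11001-
  m52 ⊆ 1-0100,11-10-
  m53 ⊆ -10-01,11--01,11-10-
  m57 ⊆ -1-0-1,11--01
  m59 ⊆ -1-0-1,1-1011
  m60 ⊆ 11-10- [E]
  m61 ⊆ 11--01,11-10-
E = {-00000, -1-0-1, -10-01, 0-0011, 0-1010, 011-11, 10-000, 11-10-}
Petrick residual → 1-0001, 1-0010, 1-0100, 10-110, 101-11
Cover = b'c'd'e'f' + bd'f + bc'e'f + a'c'd'ef + a'cd'ef' + a'bcef + ac'd'e'f + ac'd'ef' + ac'de'f' + ab'd'e'f' + ab'def' + ab'cef + abde'  |cover|=13

13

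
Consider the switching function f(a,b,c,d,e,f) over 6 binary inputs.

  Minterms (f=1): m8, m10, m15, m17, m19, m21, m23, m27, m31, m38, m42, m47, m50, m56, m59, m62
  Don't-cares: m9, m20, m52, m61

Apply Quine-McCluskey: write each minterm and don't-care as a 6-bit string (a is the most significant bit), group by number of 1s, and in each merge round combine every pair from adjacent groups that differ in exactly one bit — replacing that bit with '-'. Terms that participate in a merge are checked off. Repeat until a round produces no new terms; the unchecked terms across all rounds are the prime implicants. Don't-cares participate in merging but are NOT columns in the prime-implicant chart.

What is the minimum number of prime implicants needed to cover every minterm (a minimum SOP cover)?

10

size-2^0 implicants → 001000(✓)  001001(✓)  001010(✓)  001111(✓)  010001(✓)  010011(✓)  010100(✓)  010101(✓)  010111(✓)  011011(✓)  011111(✓)  100110  101010(✓)  101111(✓)  110010  110100(✓)  111000  111011(✓)  111101  111110
size-2^1 implicants → -01010  -01111  -10100  -11011  0-1111  0010-0  00100-  01-011(✓)  01-111(✓)  010-01(✓)  010-11(✓)  0100-1(✓)  0101-1(✓)  01010-  011-11(✓)
size-2^2 implicants → 01--11  010--1
Unchecked terms (primes): -01010, -01111, -10100, -11011, 0-1111, 0010-0, 00100-, 01--11, 010--1, 01010-, 100110, 110010, 111000, 111101, 111110
Minterm coverage:
  m8 ⊆ 0010-0,00100-
  m10 ⊆ -01010,0010-0
  m15 ⊆ -01111,0-1111
  m17 ⊆ 010--1 [E]
  m19 ⊆ 01--11,010--1
  m21 ⊆ 010--1,01010-
  m23 ⊆ 01--11,010--1
  m27 ⊆ -11011,01--11
  m31 ⊆ 0-1111,01--11
  m38 ⊆ 100110 [E]
  m42 ⊆ -01010 [E]
  m47 ⊆ -01111 [E]
  m50 ⊆ 110010 [E]
  m56 ⊆ 111000 [E]
  m59 ⊆ -11011 [E]
  m62 ⊆ 111110 [E]
E = {-01010, -01111, -11011, 010--1, 100110, 110010, 111000, 111110}
Petrick residual → 0-1111, 0010-0
Cover = b'cd'ef' + b'cdef + bcd'ef + a'cdef + a'b'cd'f' + a'bc'f + ab'c'def' + abc'd'ef' + abcd'e'f' + abcdef'  |cover|=10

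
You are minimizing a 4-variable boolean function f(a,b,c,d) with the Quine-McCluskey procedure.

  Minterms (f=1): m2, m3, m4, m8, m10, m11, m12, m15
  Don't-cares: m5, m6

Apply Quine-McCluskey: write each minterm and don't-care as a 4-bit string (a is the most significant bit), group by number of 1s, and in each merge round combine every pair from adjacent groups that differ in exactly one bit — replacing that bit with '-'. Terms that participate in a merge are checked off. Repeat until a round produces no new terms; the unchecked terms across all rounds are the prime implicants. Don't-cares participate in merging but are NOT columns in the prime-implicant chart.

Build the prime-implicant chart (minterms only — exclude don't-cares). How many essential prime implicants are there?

Round 0: 0010✓ 0011✓ 0100✓ 0101✓ 0110✓ 1000✓ 1010✓ 1011✓ 1100✓ 1111✓
Round 1: -010✓ -011✓ -100 0-10 001-✓ 01-0 010- 1-00 1-11 10-0 101-✓
Round 2: -01-
PIs = {-01-, -100, 0-10, 01-0, 010-, 1-00, 1-11, 10-0}
Coverage chart:
  m2: -01-,0-10
  m3: -01- ←essential
  m4: -100,01-0,010-
  m8: 1-00,10-0
  m10: -01-,10-0
  m11: -01-,1-11
  m12: -100,1-00
  m15: 1-11 ←essential
Essential: -01-, 1-11

2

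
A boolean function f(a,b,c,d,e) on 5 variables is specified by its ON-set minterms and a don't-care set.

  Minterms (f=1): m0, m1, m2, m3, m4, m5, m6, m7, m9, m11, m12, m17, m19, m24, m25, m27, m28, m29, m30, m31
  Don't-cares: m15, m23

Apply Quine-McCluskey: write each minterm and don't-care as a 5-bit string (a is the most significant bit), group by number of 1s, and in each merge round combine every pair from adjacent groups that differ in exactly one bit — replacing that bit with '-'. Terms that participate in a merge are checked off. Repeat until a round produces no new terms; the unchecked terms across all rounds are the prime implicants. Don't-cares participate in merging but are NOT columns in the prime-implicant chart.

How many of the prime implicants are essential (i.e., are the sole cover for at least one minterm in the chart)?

4

Round 0: 00000✓ 00001✓ 00010✓ 00011✓ 00100✓ 00101✓ 00110✓ 00111✓ 01001✓ 01011✓ 01100✓ 01111✓ 10001✓ 10011✓ 10111✓ 11000✓ 11001✓ 11011✓ 11100✓ 11101✓ 11110✓ 11111✓
Round 1: -0001✓ -0011✓ -0111✓ -1001✓ -1011✓ -1100 -1111✓ 0-001✓ 0-011✓ 0-100 0-111✓ 00-00✓ 00-01✓ 00-10✓ 00-11✓ 000-0✓ 000-1✓ 0000-✓ 0001-✓ 001-0✓ 001-1✓ 0010-✓ 0011-✓ 01-11✓ 010-1✓ 1-001✓ 1-011✓ 1-111✓ 10-11✓ 100-1✓ 11-00✓ 11-01✓ 11-11✓ 110-1✓ 1100-✓ 111-0✓ 111-1✓ 1110-✓ 1111-✓
Round 2: --001✓ --011✓ --111✓ -0-11✓ -00-1✓ -1-11✓ -10-1✓ 0--11✓ 0-0-1✓ 00--0✓ 00--1✓ 00-0-✓ 00-1-✓ 000--✓ 001--✓ 1--11✓ 1-0-1✓ 11--1 11-0- 111--
Round 3: ---11 --0-1 00---
PIs = {---11, --0-1, -1100, 0-100, 00---, 11--1, 11-0-, 111--}
Coverage chart:
  m0: 00--- ←essential
  m1: --0-1,00---
  m2: 00--- ←essential
  m3: ---11,--0-1,00---
  m4: 0-100,00---
  m5: 00--- ←essential
  m6: 00--- ←essential
  m7: ---11,00---
  m9: --0-1 ←essential
  m11: ---11,--0-1
  m12: -1100,0-100
  m17: --0-1 ←essential
  m19: ---11,--0-1
  m24: 11-0- ←essential
  m25: --0-1,11--1,11-0-
  m27: ---11,--0-1,11--1
  m28: -1100,11-0-,111--
  m29: 11--1,11-0-,111--
  m30: 111-- ←essential
  m31: ---11,11--1,111--
Essential: --0-1, 00---, 11-0-, 111--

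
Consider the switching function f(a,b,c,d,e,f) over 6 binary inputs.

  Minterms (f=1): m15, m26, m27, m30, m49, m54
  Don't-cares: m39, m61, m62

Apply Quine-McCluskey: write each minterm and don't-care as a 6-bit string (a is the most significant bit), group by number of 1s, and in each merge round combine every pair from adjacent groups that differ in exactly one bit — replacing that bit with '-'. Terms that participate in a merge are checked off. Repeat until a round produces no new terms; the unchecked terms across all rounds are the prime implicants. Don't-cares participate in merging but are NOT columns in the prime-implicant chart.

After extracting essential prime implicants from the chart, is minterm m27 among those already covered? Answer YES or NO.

YES

Round 0: 001111 011010✓ 011011✓ 011110✓ 100111 110001 110110✓ 111101 111110✓
Round 1: -11110 011-10 01101- 11-110
PIs = {-11110, 001111, 011-10, 01101-, 100111, 11-110, 110001, 111101}
Coverage chart:
  m15: 001111 ←essential
  m26: 011-10,01101-
  m27: 01101- ←essential
  m30: -11110,011-10
  m49: 110001 ←essential
  m54: 11-110 ←essential
Essential: 001111, 01101-, 11-110, 110001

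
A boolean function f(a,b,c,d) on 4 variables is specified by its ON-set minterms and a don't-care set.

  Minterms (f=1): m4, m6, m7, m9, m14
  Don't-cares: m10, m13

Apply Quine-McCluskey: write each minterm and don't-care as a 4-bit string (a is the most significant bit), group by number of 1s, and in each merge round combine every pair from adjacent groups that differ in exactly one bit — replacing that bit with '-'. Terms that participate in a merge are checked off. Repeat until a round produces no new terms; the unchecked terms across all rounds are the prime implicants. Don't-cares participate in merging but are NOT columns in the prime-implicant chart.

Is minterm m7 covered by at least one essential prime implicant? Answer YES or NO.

YES

Round 0: 0100✓ 0110✓ 0111✓ 1001✓ 1010✓ 1101✓ 1110✓
Round 1: -110 01-0 011- 1-01 1-10
PIs = {-110, 01-0, 011-, 1-01, 1-10}
Coverage chart:
  m4: 01-0 ←essential
  m6: -110,01-0,011-
  m7: 011- ←essential
  m9: 1-01 ←essential
  m14: -110,1-10
Essential: 01-0, 011-, 1-01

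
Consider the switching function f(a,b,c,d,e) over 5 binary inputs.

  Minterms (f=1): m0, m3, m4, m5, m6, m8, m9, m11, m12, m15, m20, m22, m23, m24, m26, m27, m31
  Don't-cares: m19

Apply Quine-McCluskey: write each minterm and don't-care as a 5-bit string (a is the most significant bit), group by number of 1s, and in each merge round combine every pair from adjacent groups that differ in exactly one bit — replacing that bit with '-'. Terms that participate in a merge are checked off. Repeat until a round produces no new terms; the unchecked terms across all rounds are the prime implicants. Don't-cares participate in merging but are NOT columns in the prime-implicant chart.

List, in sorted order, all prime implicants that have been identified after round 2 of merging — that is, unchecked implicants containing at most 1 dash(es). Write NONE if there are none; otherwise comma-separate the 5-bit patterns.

[col 0] 00000*, 00011*, 00100*, 00101*, 00110*, 01000*, 01001*, 01011*, 01100*, 01111*, 10011*, 10100*, 10110*, 10111*, 11000*, 11010*, 11011*, 11111*
[col 1] -0011*, -0100*, -0110*, -1000, -1011*, -1111*, 0-000*, 0-011*, 0-100*, 00-00*, 001-0*, 0010-, 01-00*, 01-11*, 010-1, 0100-, 1-011*, 1-111*, 10-11*, 101-0*, 1011-, 11-11*, 110-0, 1101-
[col 2] --011, -01-0, -1-11, 0--00, 1--11
Prime implicants: --011, -01-0, -1-11, -1000, 0--00, 0010-, 010-1, 0100-, 1--11, 1011-, 110-0, 1101-

-1000, 0010-, 010-1, 0100-, 1011-, 110-0, 1101-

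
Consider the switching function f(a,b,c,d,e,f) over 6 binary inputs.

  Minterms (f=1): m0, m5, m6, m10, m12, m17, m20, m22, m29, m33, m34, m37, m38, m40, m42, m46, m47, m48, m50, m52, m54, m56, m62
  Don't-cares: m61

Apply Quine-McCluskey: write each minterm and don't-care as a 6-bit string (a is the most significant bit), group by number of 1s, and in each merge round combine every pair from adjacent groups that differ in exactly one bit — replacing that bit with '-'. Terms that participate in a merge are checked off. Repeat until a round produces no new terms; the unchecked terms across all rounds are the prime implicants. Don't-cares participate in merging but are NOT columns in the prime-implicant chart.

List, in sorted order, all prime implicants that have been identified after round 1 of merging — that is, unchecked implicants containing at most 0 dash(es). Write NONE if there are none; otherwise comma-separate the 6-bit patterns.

000000, 001100, 010001

size-2^0 implicants → 000000  000101(✓)  000110(✓)  001010(✓)  001100  010001  010100(✓)  010110(✓)  011101(✓)  100001(✓)  100010(✓)  100101(✓)  100110(✓)  101000(✓)  101010(✓)  101110(✓)  101111(✓)  110000(✓)  110010(✓)  110100(✓)  110110(✓)  111000(✓)  111101(✓)  111110(✓)
size-2^1 implicants → -00101  -00110(✓)  -01010  -10100(✓)  -10110(✓)  -11101  0-0110(✓)  0101-0(✓)  1-0010(✓)  1-0110(✓)  1-1000  1-1110(✓)  10-010(✓)  10-110(✓)  100-01  100-10(✓)  101-10(✓)  1010-0  10111-  11-000  11-110(✓)  110-00(✓)  110-10(✓)  1100-0(✓)  1101-0(✓)
size-2^2 implicants → --0110  -101-0  1--110  1-0-10  10--10  110--0
Unchecked terms (primes): --0110, -00101, -01010, -101-0, -11101, 000000, 001100, 010001, 1--110, 1-0-10, 1-1000, 10--10, 100-01, 1010-0, 10111-, 11-000, 110--0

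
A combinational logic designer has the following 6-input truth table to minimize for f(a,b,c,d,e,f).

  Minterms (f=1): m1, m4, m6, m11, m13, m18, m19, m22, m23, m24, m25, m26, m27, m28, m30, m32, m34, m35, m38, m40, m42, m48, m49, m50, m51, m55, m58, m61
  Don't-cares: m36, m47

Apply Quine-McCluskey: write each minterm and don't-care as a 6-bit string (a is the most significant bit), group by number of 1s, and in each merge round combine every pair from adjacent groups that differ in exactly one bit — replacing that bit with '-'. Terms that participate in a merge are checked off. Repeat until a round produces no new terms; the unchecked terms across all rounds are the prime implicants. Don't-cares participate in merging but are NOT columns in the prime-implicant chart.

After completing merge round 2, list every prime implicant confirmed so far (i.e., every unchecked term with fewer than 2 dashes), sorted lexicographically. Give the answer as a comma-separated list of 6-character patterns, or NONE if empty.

[col 0] 000001, 000100*, 000110*, 001011*, 001101, 010010*, 010011*, 010110*, 010111*, 011000*, 011001*, 011010*, 011011*, 011100*, 011110*, 100000*, 100010*, 100011*, 100100*, 100110*, 101000*, 101010*, 101111, 110000*, 110001*, 110010*, 110011*, 110111*, 111010*, 111101
[col 1] -00100*, -00110*, -10010*, -10011*, -10111*, -11010*, 0-0110, 0-1011, 0001-0*, 01-010*, 01-011*, 01-110*, 010-10*, 010-11*, 01001-*, 01011-*, 011-00*, 011-10*, 0110-0*, 0110-1*, 01100-*, 01101-*, 0111-0*, 1-0000*, 1-0010*, 1-0011*, 1-1010*, 10-000*, 10-010*, 100-00*, 100-10*, 1000-0*, 10001-*, 1001-0*, 1010-0*, 11-010*, 110-11*, 1100-0*, 1100-1*, 11000-*, 11001-*
[col 2] -001-0, -1-010, -10-11, -1001-, 01--10, 01-01-, 010-1-, 011--0, 0110--, 1--010, 1-00-0, 1-001-, 10-0-0, 100--0, 1100--
Prime implicants: -001-0, -1-010, -10-11, -1001-, 0-0110, 0-1011, 000001, 001101, 01--10, 01-01-, 010-1-, 011--0, 0110--, 1--010, 1-00-0, 1-001-, 10-0-0, 100--0, 101111, 1100--, 111101

0-0110, 0-1011, 000001, 001101, 101111, 111101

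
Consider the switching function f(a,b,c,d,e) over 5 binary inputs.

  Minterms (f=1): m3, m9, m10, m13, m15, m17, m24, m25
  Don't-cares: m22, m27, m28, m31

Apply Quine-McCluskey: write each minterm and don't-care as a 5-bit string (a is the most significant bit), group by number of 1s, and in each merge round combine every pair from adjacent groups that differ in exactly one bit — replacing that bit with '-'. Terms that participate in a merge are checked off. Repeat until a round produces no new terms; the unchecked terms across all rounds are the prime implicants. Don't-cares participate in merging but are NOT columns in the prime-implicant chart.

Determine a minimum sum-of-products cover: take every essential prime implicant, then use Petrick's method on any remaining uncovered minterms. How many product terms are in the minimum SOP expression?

[col 0] 00011, 01001*, 01010, 01101*, 01111*, 10001*, 10110, 11000*, 11001*, 11011*, 11100*, 11111*
[col 1] -1001, -1111, 01-01, 011-1, 1-001, 11-00, 11-11, 110-1, 1100-
Prime implicants: -1001, -1111, 00011, 01-01, 01010, 011-1, 1-001, 10110, 11-00, 11-11, 110-1, 1100-
PI chart (minterm → PIs covering it):
  3 | 00011  (sole → essential)
  9 | -1001,01-01
  10 | 01010  (sole → essential)
  13 | 01-01,011-1
  15 | -1111,011-1
  17 | 1-001  (sole → essential)
  24 | 11-00,1100-
  25 | -1001,1-001,110-1,1100-
Essential prime implicants: 00011, 01010, 1-001
Petrick residual → -1001, 011-1, 11-00
Minimum SOP uses 6 PIs: bc'd'e + a'b'c'de + a'bc'de' + a'bce + ac'd'e + abd'e'

6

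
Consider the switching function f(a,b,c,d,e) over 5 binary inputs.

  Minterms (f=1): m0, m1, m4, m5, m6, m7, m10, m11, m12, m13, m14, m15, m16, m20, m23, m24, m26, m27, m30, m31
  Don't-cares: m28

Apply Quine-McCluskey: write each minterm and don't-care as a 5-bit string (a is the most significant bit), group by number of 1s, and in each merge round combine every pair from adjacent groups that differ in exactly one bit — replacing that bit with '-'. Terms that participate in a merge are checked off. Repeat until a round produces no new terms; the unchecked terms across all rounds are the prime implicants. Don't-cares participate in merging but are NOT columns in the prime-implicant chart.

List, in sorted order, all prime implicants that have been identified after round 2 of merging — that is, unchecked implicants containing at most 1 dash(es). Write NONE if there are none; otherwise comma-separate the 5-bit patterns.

NONE

Round 0: 00000✓ 00001✓ 00100✓ 00101✓ 00110✓ 00111✓ 01010✓ 01011✓ 01100✓ 01101✓ 01110✓ 01111✓ 10000✓ 10100✓ 10111✓ 11000✓ 11010✓ 11011✓ 11100✓ 11110✓ 11111✓
Round 1: -0000✓ -0100✓ -0111✓ -1010✓ -1011✓ -1100✓ -1110✓ -1111✓ 0-100✓ 0-101✓ 0-110✓ 0-111✓ 00-00✓ 00-01✓ 0000-✓ 001-0✓ 001-1✓ 0010-✓ 0011-✓ 01-10✓ 01-11✓ 0101-✓ 011-0✓ 011-1✓ 0110-✓ 0111-✓ 1-000✓ 1-100✓ 1-111✓ 10-00✓ 11-00✓ 11-10✓ 11-11✓ 110-0✓ 1101-✓ 111-0✓ 1111-✓
Round 2: --100 --111 -0-00 -1-10✓ -1-11✓ -101-✓ -11-0 -111-✓ 0-1-0✓ 0-1-1✓ 0-10-✓ 0-11-✓ 00-0- 001--✓ 01-1-✓ 011--✓ 1--00 11--0 11-1-✓
Round 3: -1-1- 0-1--
PIs = {--100, --111, -0-00, -1-1-, -11-0, 0-1--, 00-0-, 1--00, 11--0}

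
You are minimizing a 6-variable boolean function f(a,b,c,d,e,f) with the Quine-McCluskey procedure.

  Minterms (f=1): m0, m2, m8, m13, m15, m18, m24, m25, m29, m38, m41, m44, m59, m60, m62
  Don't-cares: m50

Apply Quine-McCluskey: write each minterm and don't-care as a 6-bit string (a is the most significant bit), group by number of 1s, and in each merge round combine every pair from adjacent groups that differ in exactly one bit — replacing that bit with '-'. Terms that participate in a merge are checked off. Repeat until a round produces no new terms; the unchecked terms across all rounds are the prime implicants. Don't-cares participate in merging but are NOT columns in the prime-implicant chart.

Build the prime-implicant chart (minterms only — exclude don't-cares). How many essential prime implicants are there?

6

Round 0: 000000✓ 000010✓ 001000✓ 001101✓ 001111✓ 010010✓ 011000✓ 011001✓ 011101✓ 100110 101001 101100✓ 110010✓ 111011 111100✓ 111110✓
Round 1: -10010 0-0010 0-1000 0-1101 00-000 0000-0 0011-1 011-01 01100- 1-1100 1111-0
PIs = {-10010, 0-0010, 0-1000, 0-1101, 00-000, 0000-0, 0011-1, 011-01, 01100-, 1-1100, 100110, 101001, 111011, 1111-0}
Coverage chart:
  m0: 00-000,0000-0
  m2: 0-0010,0000-0
  m8: 0-1000,00-000
  m13: 0-1101,0011-1
  m15: 0011-1 ←essential
  m18: -10010,0-0010
  m24: 0-1000,01100-
  m25: 011-01,01100-
  m29: 0-1101,011-01
  m38: 100110 ←essential
  m41: 101001 ←essential
  m44: 1-1100 ←essential
  m59: 111011 ←essential
  m60: 1-1100,1111-0
  m62: 1111-0 ←essential
Essential: 0011-1, 1-1100, 100110, 101001, 111011, 1111-0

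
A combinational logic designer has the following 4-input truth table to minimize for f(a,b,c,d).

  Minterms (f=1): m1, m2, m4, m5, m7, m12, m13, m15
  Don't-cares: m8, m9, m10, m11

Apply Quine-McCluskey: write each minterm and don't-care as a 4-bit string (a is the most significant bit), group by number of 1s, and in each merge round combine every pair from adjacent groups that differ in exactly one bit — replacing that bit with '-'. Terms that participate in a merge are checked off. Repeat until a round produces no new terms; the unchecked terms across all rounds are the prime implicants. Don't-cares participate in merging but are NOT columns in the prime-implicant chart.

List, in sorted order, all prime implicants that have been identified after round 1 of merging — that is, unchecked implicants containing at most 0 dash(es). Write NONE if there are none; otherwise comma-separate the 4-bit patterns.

size-2^0 implicants → 0001(✓)  0010(✓)  0100(✓)  0101(✓)  0111(✓)  1000(✓)  1001(✓)  1010(✓)  1011(✓)  1100(✓)  1101(✓)  1111(✓)
size-2^1 implicants → -001(✓)  -010  -100(✓)  -101(✓)  -111(✓)  0-01(✓)  01-1(✓)  010-(✓)  1-00(✓)  1-01(✓)  1-11(✓)  10-0(✓)  10-1(✓)  100-(✓)  101-(✓)  11-1(✓)  110-(✓)
size-2^2 implicants → --01  -1-1  -10-  1--1  1-0-  10--
Unchecked terms (primes): --01, -010, -1-1, -10-, 1--1, 1-0-, 10--

NONE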